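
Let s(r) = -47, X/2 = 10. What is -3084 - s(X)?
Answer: -3037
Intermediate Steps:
X = 20 (X = 2*10 = 20)
-3084 - s(X) = -3084 - 1*(-47) = -3084 + 47 = -3037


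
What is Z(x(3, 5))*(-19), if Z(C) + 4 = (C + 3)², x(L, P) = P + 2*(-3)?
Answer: 0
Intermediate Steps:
x(L, P) = -6 + P (x(L, P) = P - 6 = -6 + P)
Z(C) = -4 + (3 + C)² (Z(C) = -4 + (C + 3)² = -4 + (3 + C)²)
Z(x(3, 5))*(-19) = (-4 + (3 + (-6 + 5))²)*(-19) = (-4 + (3 - 1)²)*(-19) = (-4 + 2²)*(-19) = (-4 + 4)*(-19) = 0*(-19) = 0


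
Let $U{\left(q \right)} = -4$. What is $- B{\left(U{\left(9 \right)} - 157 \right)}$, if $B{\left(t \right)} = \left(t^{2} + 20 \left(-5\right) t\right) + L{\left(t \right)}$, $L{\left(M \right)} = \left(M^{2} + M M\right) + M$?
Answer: $-93702$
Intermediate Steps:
$L{\left(M \right)} = M + 2 M^{2}$ ($L{\left(M \right)} = \left(M^{2} + M^{2}\right) + M = 2 M^{2} + M = M + 2 M^{2}$)
$B{\left(t \right)} = t^{2} - 100 t + t \left(1 + 2 t\right)$ ($B{\left(t \right)} = \left(t^{2} + 20 \left(-5\right) t\right) + t \left(1 + 2 t\right) = \left(t^{2} - 100 t\right) + t \left(1 + 2 t\right) = t^{2} - 100 t + t \left(1 + 2 t\right)$)
$- B{\left(U{\left(9 \right)} - 157 \right)} = - 3 \left(-4 - 157\right) \left(-33 - 161\right) = - 3 \left(-161\right) \left(-33 - 161\right) = - 3 \left(-161\right) \left(-194\right) = \left(-1\right) 93702 = -93702$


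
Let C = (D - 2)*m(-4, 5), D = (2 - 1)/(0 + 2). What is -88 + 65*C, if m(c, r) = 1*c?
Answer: 302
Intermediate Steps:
m(c, r) = c
D = ½ (D = 1/2 = 1*(½) = ½ ≈ 0.50000)
C = 6 (C = (½ - 2)*(-4) = -3/2*(-4) = 6)
-88 + 65*C = -88 + 65*6 = -88 + 390 = 302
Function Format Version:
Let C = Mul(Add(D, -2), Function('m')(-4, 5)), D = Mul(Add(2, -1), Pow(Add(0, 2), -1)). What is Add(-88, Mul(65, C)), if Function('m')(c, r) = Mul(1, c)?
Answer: 302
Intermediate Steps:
Function('m')(c, r) = c
D = Rational(1, 2) (D = Mul(1, Pow(2, -1)) = Mul(1, Rational(1, 2)) = Rational(1, 2) ≈ 0.50000)
C = 6 (C = Mul(Add(Rational(1, 2), -2), -4) = Mul(Rational(-3, 2), -4) = 6)
Add(-88, Mul(65, C)) = Add(-88, Mul(65, 6)) = Add(-88, 390) = 302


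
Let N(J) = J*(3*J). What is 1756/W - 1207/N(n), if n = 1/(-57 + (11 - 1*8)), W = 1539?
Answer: -1805559200/1539 ≈ -1.1732e+6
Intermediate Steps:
n = -1/54 (n = 1/(-57 + (11 - 8)) = 1/(-57 + 3) = 1/(-54) = -1/54 ≈ -0.018519)
N(J) = 3*J²
1756/W - 1207/N(n) = 1756/1539 - 1207/(3*(-1/54)²) = 1756*(1/1539) - 1207/(3*(1/2916)) = 1756/1539 - 1207/1/972 = 1756/1539 - 1207*972 = 1756/1539 - 1173204 = -1805559200/1539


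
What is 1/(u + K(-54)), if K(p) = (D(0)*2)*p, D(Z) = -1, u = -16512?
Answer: -1/16404 ≈ -6.0961e-5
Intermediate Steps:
K(p) = -2*p (K(p) = (-1*2)*p = -2*p)
1/(u + K(-54)) = 1/(-16512 - 2*(-54)) = 1/(-16512 + 108) = 1/(-16404) = -1/16404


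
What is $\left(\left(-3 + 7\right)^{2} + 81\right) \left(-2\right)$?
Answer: $-194$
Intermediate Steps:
$\left(\left(-3 + 7\right)^{2} + 81\right) \left(-2\right) = \left(4^{2} + 81\right) \left(-2\right) = \left(16 + 81\right) \left(-2\right) = 97 \left(-2\right) = -194$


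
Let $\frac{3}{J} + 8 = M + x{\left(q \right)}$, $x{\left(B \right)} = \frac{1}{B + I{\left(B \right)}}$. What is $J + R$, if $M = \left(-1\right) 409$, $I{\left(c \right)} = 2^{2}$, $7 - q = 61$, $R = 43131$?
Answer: $\frac{899324331}{20851} \approx 43131.0$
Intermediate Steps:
$q = -54$ ($q = 7 - 61 = -54$)
$I{\left(c \right)} = 4$
$x{\left(B \right)} = \frac{1}{4 + B}$ ($x{\left(B \right)} = \frac{1}{B + 4} = \frac{1}{4 + B}$)
$M = -409$
$J = - \frac{150}{20851}$ ($J = \frac{3}{-8 - \left(409 - \frac{1}{4 - 54}\right)} = \frac{3}{-8 - \left(409 - \frac{1}{-50}\right)} = \frac{3}{-8 - \frac{20451}{50}} = \frac{3}{- \frac{20851}{50}} = 3 \left(- \frac{50}{20851}\right) = - \frac{150}{20851} \approx -0.0071939$)
$J + R = - \frac{150}{20851} + 43131 = \frac{899324331}{20851}$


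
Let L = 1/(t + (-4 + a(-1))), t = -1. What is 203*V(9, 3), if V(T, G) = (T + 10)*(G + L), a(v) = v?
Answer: 65569/6 ≈ 10928.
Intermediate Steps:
L = -⅙ (L = 1/(-1 + (-4 - 1)) = 1/(-1 - 5) = 1/(-6) = -⅙ ≈ -0.16667)
V(T, G) = (10 + T)*(-⅙ + G) (V(T, G) = (T + 10)*(G - ⅙) = (10 + T)*(-⅙ + G))
203*V(9, 3) = 203*(-5/3 + 10*3 - ⅙*9 + 3*9) = 203*(-5/3 + 30 - 3/2 + 27) = 203*(323/6) = 65569/6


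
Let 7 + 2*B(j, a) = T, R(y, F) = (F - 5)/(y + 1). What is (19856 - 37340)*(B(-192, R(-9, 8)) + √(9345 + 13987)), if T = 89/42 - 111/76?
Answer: 14746297/266 - 34968*√5833 ≈ -2.6152e+6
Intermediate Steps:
R(y, F) = (-5 + F)/(1 + y)
T = 1051/1596 (T = 89*(1/42) - 111*1/76 = 89/42 - 111/76 = 1051/1596 ≈ 0.65852)
B(j, a) = -10121/3192 (B(j, a) = -7/2 + (½)*(1051/1596) = -7/2 + 1051/3192 = -10121/3192)
(19856 - 37340)*(B(-192, R(-9, 8)) + √(9345 + 13987)) = (19856 - 37340)*(-10121/3192 + √(9345 + 13987)) = -17484*(-10121/3192 + √23332) = -17484*(-10121/3192 + 2*√5833) = 14746297/266 - 34968*√5833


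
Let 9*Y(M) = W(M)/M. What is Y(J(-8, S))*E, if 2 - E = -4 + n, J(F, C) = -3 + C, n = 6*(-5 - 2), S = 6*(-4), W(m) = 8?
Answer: -128/81 ≈ -1.5802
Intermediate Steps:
S = -24
n = -42 (n = 6*(-7) = -42)
Y(M) = 8/(9*M) (Y(M) = (8/M)/9 = 8/(9*M))
E = 48 (E = 2 - (-4 - 42) = 2 - 1*(-46) = 2 + 46 = 48)
Y(J(-8, S))*E = (8/(9*(-3 - 24)))*48 = ((8/9)/(-27))*48 = ((8/9)*(-1/27))*48 = -8/243*48 = -128/81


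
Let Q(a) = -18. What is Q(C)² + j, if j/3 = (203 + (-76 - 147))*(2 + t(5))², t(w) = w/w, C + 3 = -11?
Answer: -216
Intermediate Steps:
C = -14 (C = -3 - 11 = -14)
t(w) = 1
j = -540 (j = 3*((203 + (-76 - 147))*(2 + 1)²) = 3*((203 - 223)*3²) = 3*(-20*9) = 3*(-180) = -540)
Q(C)² + j = (-18)² - 540 = 324 - 540 = -216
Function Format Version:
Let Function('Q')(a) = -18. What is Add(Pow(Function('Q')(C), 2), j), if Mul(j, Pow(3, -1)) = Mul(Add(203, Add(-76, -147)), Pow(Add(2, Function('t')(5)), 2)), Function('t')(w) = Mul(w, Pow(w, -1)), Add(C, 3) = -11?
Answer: -216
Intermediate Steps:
C = -14 (C = Add(-3, -11) = -14)
Function('t')(w) = 1
j = -540 (j = Mul(3, Mul(Add(203, Add(-76, -147)), Pow(Add(2, 1), 2))) = Mul(3, Mul(Add(203, -223), Pow(3, 2))) = Mul(3, Mul(-20, 9)) = Mul(3, -180) = -540)
Add(Pow(Function('Q')(C), 2), j) = Add(Pow(-18, 2), -540) = Add(324, -540) = -216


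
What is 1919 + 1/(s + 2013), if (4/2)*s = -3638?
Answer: 372287/194 ≈ 1919.0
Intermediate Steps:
s = -1819 (s = (1/2)*(-3638) = -1819)
1919 + 1/(s + 2013) = 1919 + 1/(-1819 + 2013) = 1919 + 1/194 = 372287/194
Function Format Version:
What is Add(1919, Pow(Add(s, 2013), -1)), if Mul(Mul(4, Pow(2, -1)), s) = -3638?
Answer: Rational(372287, 194) ≈ 1919.0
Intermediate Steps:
s = -1819 (s = Mul(Rational(1, 2), -3638) = -1819)
Add(1919, Pow(Add(s, 2013), -1)) = Add(1919, Pow(Add(-1819, 2013), -1)) = Add(1919, Pow(194, -1)) = Add(1919, Rational(1, 194)) = Rational(372287, 194)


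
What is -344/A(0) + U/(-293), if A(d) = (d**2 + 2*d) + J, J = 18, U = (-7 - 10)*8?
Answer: -49172/2637 ≈ -18.647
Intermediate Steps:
U = -136 (U = -17*8 = -136)
A(d) = 18 + d**2 + 2*d (A(d) = (d**2 + 2*d) + 18 = 18 + d**2 + 2*d)
-344/A(0) + U/(-293) = -344/(18 + 0**2 + 2*0) - 136/(-293) = -344/(18 + 0 + 0) - 136*(-1/293) = -344/18 + 136/293 = -344*1/18 + 136/293 = -172/9 + 136/293 = -49172/2637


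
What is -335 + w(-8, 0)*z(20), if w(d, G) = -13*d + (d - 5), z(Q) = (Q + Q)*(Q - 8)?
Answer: 43345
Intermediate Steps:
z(Q) = 2*Q*(-8 + Q) (z(Q) = (2*Q)*(-8 + Q) = 2*Q*(-8 + Q))
w(d, G) = -5 - 12*d (w(d, G) = -13*d + (-5 + d) = -5 - 12*d)
-335 + w(-8, 0)*z(20) = -335 + (-5 - 12*(-8))*(2*20*(-8 + 20)) = -335 + (-5 + 96)*(2*20*12) = -335 + 91*480 = -335 + 43680 = 43345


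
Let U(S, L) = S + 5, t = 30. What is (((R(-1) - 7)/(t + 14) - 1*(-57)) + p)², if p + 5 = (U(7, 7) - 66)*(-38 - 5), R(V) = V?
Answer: 681836544/121 ≈ 5.6350e+6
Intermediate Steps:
U(S, L) = 5 + S
p = 2317 (p = -5 + ((5 + 7) - 66)*(-38 - 5) = -5 + (12 - 66)*(-43) = -5 - 54*(-43) = -5 + 2322 = 2317)
(((R(-1) - 7)/(t + 14) - 1*(-57)) + p)² = (((-1 - 7)/(30 + 14) - 1*(-57)) + 2317)² = ((-8/44 + 57) + 2317)² = ((-8*1/44 + 57) + 2317)² = ((-2/11 + 57) + 2317)² = (625/11 + 2317)² = (26112/11)² = 681836544/121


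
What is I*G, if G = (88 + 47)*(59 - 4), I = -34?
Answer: -252450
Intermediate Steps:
G = 7425 (G = 135*55 = 7425)
I*G = -34*7425 = -252450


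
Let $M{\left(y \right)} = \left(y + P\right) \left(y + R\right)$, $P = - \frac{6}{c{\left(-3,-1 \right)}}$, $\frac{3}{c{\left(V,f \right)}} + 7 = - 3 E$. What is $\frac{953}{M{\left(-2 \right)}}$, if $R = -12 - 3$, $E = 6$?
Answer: $- \frac{953}{816} \approx -1.1679$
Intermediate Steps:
$c{\left(V,f \right)} = - \frac{3}{25}$ ($c{\left(V,f \right)} = \frac{3}{-7 - 18} = \frac{3}{-25} = 3 \left(- \frac{1}{25}\right) = - \frac{3}{25}$)
$P = 50$ ($P = - \frac{6}{- \frac{3}{25}} = \left(-6\right) \left(- \frac{25}{3}\right) = 50$)
$R = -15$
$M{\left(y \right)} = \left(-15 + y\right) \left(50 + y\right)$ ($M{\left(y \right)} = \left(y + 50\right) \left(y - 15\right) = \left(50 + y\right) \left(-15 + y\right) = \left(-15 + y\right) \left(50 + y\right)$)
$\frac{953}{M{\left(-2 \right)}} = \frac{953}{-750 + \left(-2\right)^{2} + 35 \left(-2\right)} = \frac{953}{-750 + 4 - 70} = \frac{953}{-816} = 953 \left(- \frac{1}{816}\right) = - \frac{953}{816}$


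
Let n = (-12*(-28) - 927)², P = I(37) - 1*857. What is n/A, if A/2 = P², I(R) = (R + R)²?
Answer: 349281/42670322 ≈ 0.0081856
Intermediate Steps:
I(R) = 4*R² (I(R) = (2*R)² = 4*R²)
P = 4619 (P = 4*37² - 1*857 = 4*1369 - 857 = 5476 - 857 = 4619)
n = 349281 (n = (336 - 927)² = (-591)² = 349281)
A = 42670322 (A = 2*4619² = 2*21335161 = 42670322)
n/A = 349281/42670322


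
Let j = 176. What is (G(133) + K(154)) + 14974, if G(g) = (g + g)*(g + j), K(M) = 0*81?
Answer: 97168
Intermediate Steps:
K(M) = 0
G(g) = 2*g*(176 + g) (G(g) = (g + g)*(g + 176) = (2*g)*(176 + g) = 2*g*(176 + g))
(G(133) + K(154)) + 14974 = (2*133*(176 + 133) + 0) + 14974 = (2*133*309 + 0) + 14974 = (82194 + 0) + 14974 = 82194 + 14974 = 97168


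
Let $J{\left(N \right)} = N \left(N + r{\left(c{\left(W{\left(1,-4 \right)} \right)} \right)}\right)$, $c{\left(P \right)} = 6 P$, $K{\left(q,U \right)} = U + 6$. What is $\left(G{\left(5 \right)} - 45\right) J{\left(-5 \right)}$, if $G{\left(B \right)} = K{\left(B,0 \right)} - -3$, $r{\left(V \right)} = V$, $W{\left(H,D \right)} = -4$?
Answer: $-5220$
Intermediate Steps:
$K{\left(q,U \right)} = 6 + U$
$G{\left(B \right)} = 9$ ($G{\left(B \right)} = \left(6 + 0\right) - -3 = 6 + 3 = 9$)
$J{\left(N \right)} = N \left(-24 + N\right)$ ($J{\left(N \right)} = N \left(N + 6 \left(-4\right)\right) = N \left(N - 24\right) = N \left(-24 + N\right)$)
$\left(G{\left(5 \right)} - 45\right) J{\left(-5 \right)} = \left(9 - 45\right) \left(- 5 \left(-24 - 5\right)\right) = - 36 \left(\left(-5\right) \left(-29\right)\right) = \left(-36\right) 145 = -5220$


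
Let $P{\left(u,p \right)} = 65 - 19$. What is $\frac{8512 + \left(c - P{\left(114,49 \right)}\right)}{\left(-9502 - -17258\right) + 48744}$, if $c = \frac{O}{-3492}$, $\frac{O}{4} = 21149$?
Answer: $\frac{7369669}{49324500} \approx 0.14941$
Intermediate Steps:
$O = 84596$ ($O = 4 \cdot 21149 = 84596$)
$P{\left(u,p \right)} = 46$ ($P{\left(u,p \right)} = 65 - 19 = 46$)
$c = - \frac{21149}{873}$ ($c = \frac{84596}{-3492} = 84596 \left(- \frac{1}{3492}\right) = - \frac{21149}{873} \approx -24.226$)
$\frac{8512 + \left(c - P{\left(114,49 \right)}\right)}{\left(-9502 - -17258\right) + 48744} = \frac{8512 - \frac{61307}{873}}{\left(-9502 - -17258\right) + 48744} = \frac{8512 - \frac{61307}{873}}{\left(-9502 + 17258\right) + 48744} = \frac{8512 - \frac{61307}{873}}{7756 + 48744} = \frac{7369669}{873 \cdot 56500} = \frac{7369669}{873} \cdot \frac{1}{56500} = \frac{7369669}{49324500}$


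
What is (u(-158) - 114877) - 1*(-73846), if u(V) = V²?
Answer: -16067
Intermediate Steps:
(u(-158) - 114877) - 1*(-73846) = ((-158)² - 114877) - 1*(-73846) = (24964 - 114877) + 73846 = -89913 + 73846 = -16067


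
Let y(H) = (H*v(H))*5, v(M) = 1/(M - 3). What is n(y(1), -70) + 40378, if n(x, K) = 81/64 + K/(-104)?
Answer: 33596109/832 ≈ 40380.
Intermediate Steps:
v(M) = 1/(-3 + M)
y(H) = 5*H/(-3 + H) (y(H) = (H/(-3 + H))*5 = 5*H/(-3 + H))
n(x, K) = 81/64 - K/104 (n(x, K) = 81*(1/64) + K*(-1/104) = 81/64 - K/104)
n(y(1), -70) + 40378 = (81/64 - 1/104*(-70)) + 40378 = (81/64 + 35/52) + 40378 = 1613/832 + 40378 = 33596109/832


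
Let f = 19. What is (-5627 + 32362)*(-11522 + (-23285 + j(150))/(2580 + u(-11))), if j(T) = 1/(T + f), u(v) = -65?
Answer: -26206654556598/85007 ≈ -3.0829e+8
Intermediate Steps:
j(T) = 1/(19 + T) (j(T) = 1/(T + 19) = 1/(19 + T))
(-5627 + 32362)*(-11522 + (-23285 + j(150))/(2580 + u(-11))) = (-5627 + 32362)*(-11522 + (-23285 + 1/(19 + 150))/(2580 - 65)) = 26735*(-11522 + (-23285 + 1/169)/2515) = 26735*(-11522 + (-23285 + 1/169)*(1/2515)) = 26735*(-11522 - 3935164/169*1/2515) = 26735*(-11522 - 3935164/425035) = 26735*(-4901188434/425035) = -26206654556598/85007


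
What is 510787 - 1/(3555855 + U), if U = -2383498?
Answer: 598824714958/1172357 ≈ 5.1079e+5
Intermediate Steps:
510787 - 1/(3555855 + U) = 510787 - 1/(3555855 - 2383498) = 510787 - 1/1172357 = 598824714958/1172357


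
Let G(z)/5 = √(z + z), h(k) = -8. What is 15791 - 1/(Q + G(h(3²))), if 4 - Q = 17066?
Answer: 2298476731033/145556122 + 5*I/72778061 ≈ 15791.0 + 6.8702e-8*I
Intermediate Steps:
Q = -17062 (Q = 4 - 1*17066 = 4 - 17066 = -17062)
G(z) = 5*√2*√z (G(z) = 5*√(z + z) = 5*√(2*z) = 5*(√2*√z) = 5*√2*√z)
15791 - 1/(Q + G(h(3²))) = 15791 - 1/(-17062 + 5*√2*√(-8)) = 15791 - 1/(-17062 + 5*√2*(2*I*√2)) = 15791 - 1/(-17062 + 20*I) = 15791 - (-17062 - 20*I)/291112244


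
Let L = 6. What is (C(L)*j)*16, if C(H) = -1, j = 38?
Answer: -608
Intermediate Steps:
(C(L)*j)*16 = -1*38*16 = -38*16 = -608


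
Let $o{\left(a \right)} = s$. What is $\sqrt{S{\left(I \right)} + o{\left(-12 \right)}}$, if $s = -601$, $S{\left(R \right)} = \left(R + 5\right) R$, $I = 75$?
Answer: $\sqrt{5399} \approx 73.478$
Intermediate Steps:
$S{\left(R \right)} = R \left(5 + R\right)$ ($S{\left(R \right)} = \left(5 + R\right) R = R \left(5 + R\right)$)
$o{\left(a \right)} = -601$
$\sqrt{S{\left(I \right)} + o{\left(-12 \right)}} = \sqrt{75 \left(5 + 75\right) - 601} = \sqrt{75 \cdot 80 - 601} = \sqrt{6000 - 601} = \sqrt{5399}$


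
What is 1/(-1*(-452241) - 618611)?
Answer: -1/166370 ≈ -6.0107e-6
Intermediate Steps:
1/(-1*(-452241) - 618611) = 1/(452241 - 618611) = 1/(-166370) = -1/166370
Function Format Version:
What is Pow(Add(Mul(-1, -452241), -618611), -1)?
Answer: Rational(-1, 166370) ≈ -6.0107e-6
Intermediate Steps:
Pow(Add(Mul(-1, -452241), -618611), -1) = Pow(Add(452241, -618611), -1) = Pow(-166370, -1) = Rational(-1, 166370)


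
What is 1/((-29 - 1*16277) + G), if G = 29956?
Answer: 1/13650 ≈ 7.3260e-5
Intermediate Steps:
1/((-29 - 1*16277) + G) = 1/((-29 - 1*16277) + 29956) = 1/((-29 - 16277) + 29956) = 1/(-16306 + 29956) = 1/13650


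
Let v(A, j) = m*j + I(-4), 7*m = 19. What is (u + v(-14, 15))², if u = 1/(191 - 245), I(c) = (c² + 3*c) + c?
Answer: 236636689/142884 ≈ 1656.1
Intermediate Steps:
I(c) = c² + 4*c
m = 19/7 (m = (⅐)*19 = 19/7 ≈ 2.7143)
v(A, j) = 19*j/7 (v(A, j) = 19*j/7 - 4*(4 - 4) = 19*j/7 - 4*0 = 19*j/7 + 0 = 19*j/7)
u = -1/54 (u = 1/(-54) = -1/54 ≈ -0.018519)
(u + v(-14, 15))² = (-1/54 + (19/7)*15)² = (-1/54 + 285/7)² = (15383/378)² = 236636689/142884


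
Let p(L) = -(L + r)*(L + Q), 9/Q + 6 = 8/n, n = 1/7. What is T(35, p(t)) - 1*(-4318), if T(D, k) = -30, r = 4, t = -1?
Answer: 4288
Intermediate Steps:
n = 1/7 ≈ 0.14286
Q = 9/50 (Q = 9/(-6 + 8/(1/7)) = 9/(-6 + 8*7) = 9/(-6 + 56) = 9/50 ≈ 0.18000)
p(L) = -(4 + L)*(9/50 + L) (p(L) = -(L + 4)*(L + 9/50) = -(4 + L)*(9/50 + L))
T(35, p(t)) - 1*(-4318) = -30 - 1*(-4318) = -30 + 4318 = 4288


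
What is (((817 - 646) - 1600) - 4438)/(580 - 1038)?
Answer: 5867/458 ≈ 12.810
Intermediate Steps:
(((817 - 646) - 1600) - 4438)/(580 - 1038) = ((171 - 1600) - 4438)/(-458) = (-1429 - 4438)*(-1/458) = -5867*(-1/458) = 5867/458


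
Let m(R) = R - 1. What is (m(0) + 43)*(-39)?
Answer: -1638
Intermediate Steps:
m(R) = -1 + R
(m(0) + 43)*(-39) = ((-1 + 0) + 43)*(-39) = (-1 + 43)*(-39) = 42*(-39) = -1638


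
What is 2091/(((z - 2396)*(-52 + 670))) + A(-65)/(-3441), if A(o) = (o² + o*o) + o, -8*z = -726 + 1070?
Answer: -1405102489/576291798 ≈ -2.4382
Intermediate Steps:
z = -43 (z = -(-726 + 1070)/8 = -⅛*344 = -43)
A(o) = o + 2*o² (A(o) = (o² + o²) + o = 2*o² + o = o + 2*o²)
2091/(((z - 2396)*(-52 + 670))) + A(-65)/(-3441) = 2091/(((-43 - 2396)*(-52 + 670))) - 65*(1 + 2*(-65))/(-3441) = 2091/((-2439*618)) - 65*(1 - 130)*(-1/3441) = 2091/(-1507302) - 65*(-129)*(-1/3441) = 2091*(-1/1507302) + 8385*(-1/3441) = -697/502434 - 2795/1147 = -1405102489/576291798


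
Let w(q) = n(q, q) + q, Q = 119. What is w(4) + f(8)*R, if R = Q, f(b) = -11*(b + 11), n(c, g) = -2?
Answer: -24869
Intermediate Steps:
f(b) = -121 - 11*b (f(b) = -11*(11 + b) = -121 - 11*b)
R = 119
w(q) = -2 + q
w(4) + f(8)*R = (-2 + 4) + (-121 - 11*8)*119 = 2 + (-121 - 88)*119 = 2 - 209*119 = 2 - 24871 = -24869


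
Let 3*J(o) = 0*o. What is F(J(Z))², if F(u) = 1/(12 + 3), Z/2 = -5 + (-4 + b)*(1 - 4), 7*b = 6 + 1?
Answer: 1/225 ≈ 0.0044444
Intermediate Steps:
b = 1 (b = (6 + 1)/7 = (⅐)*7 = 1)
Z = 8 (Z = 2*(-5 + (-4 + 1)*(1 - 4)) = 2*(-5 - 3*(-3)) = 2*(-5 + 9) = 2*4 = 8)
J(o) = 0 (J(o) = (0*o)/3 = (⅓)*0 = 0)
F(u) = 1/15
F(J(Z))² = (1/15)² = 1/225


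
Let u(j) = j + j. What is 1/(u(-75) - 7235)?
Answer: -1/7385 ≈ -0.00013541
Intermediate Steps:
u(j) = 2*j
1/(u(-75) - 7235) = 1/(2*(-75) - 7235) = 1/(-150 - 7235) = 1/(-7385) = -1/7385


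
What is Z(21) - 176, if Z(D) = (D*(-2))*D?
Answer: -1058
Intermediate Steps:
Z(D) = -2*D² (Z(D) = (-2*D)*D = -2*D²)
Z(21) - 176 = -2*21² - 176 = -2*441 - 176 = -882 - 176 = -1058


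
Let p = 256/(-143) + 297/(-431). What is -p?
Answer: 152807/61633 ≈ 2.4793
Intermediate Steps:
p = -152807/61633 (p = 256*(-1/143) + 297*(-1/431) = -256/143 - 297/431 = -152807/61633 ≈ -2.4793)
-p = -1*(-152807/61633) = 152807/61633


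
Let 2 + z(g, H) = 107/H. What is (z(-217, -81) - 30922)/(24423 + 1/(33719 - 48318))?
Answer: -36569779649/28880661456 ≈ -1.2662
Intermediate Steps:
z(g, H) = -2 + 107/H
(z(-217, -81) - 30922)/(24423 + 1/(33719 - 48318)) = ((-2 + 107/(-81)) - 30922)/(24423 + 1/(33719 - 48318)) = ((-2 + 107*(-1/81)) - 30922)/(24423 + 1/(-14599)) = ((-2 - 107/81) - 30922)/(24423 - 1/14599) = (-269/81 - 30922)/(356551376/14599) = -2504951/81*14599/356551376 = -36569779649/28880661456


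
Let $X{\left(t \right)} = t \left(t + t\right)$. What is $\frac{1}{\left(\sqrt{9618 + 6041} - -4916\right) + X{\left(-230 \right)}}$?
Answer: $\frac{110716}{12258016997} - \frac{\sqrt{15659}}{12258016997} \approx 9.0219 \cdot 10^{-6}$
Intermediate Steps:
$X{\left(t \right)} = 2 t^{2}$ ($X{\left(t \right)} = t 2 t = 2 t^{2}$)
$\frac{1}{\left(\sqrt{9618 + 6041} - -4916\right) + X{\left(-230 \right)}} = \frac{1}{\left(\sqrt{9618 + 6041} - -4916\right) + 2 \left(-230\right)^{2}} = \frac{1}{\left(\sqrt{15659} + 4916\right) + 2 \cdot 52900} = \frac{1}{\left(4916 + \sqrt{15659}\right) + 105800} = \frac{1}{110716 + \sqrt{15659}}$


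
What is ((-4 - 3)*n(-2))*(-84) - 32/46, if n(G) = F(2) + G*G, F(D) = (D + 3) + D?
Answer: 148748/23 ≈ 6467.3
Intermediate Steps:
F(D) = 3 + 2*D (F(D) = (3 + D) + D = 3 + 2*D)
n(G) = 7 + G² (n(G) = (3 + 2*2) + G*G = (3 + 4) + G² = 7 + G²)
((-4 - 3)*n(-2))*(-84) - 32/46 = ((-4 - 3)*(7 + (-2)²))*(-84) - 32/46 = -7*(7 + 4)*(-84) - 32*1/46 = -7*11*(-84) - 16/23 = -77*(-84) - 16/23 = 6468 - 16/23 = 148748/23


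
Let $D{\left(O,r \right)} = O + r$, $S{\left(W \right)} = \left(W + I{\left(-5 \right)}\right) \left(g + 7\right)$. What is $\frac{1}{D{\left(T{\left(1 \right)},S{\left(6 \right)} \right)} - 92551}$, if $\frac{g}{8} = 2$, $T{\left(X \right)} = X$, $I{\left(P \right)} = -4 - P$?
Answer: $- \frac{1}{92389} \approx -1.0824 \cdot 10^{-5}$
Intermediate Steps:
$g = 16$ ($g = 8 \cdot 2 = 16$)
$S{\left(W \right)} = 23 + 23 W$ ($S{\left(W \right)} = \left(W - -1\right) \left(16 + 7\right) = \left(W + \left(-4 + 5\right)\right) 23 = \left(W + 1\right) 23 = \left(1 + W\right) 23 = 23 + 23 W$)
$\frac{1}{D{\left(T{\left(1 \right)},S{\left(6 \right)} \right)} - 92551} = \frac{1}{\left(1 + \left(23 + 23 \cdot 6\right)\right) - 92551} = \frac{1}{\left(1 + \left(23 + 138\right)\right) - 92551} = \frac{1}{\left(1 + 161\right) - 92551} = \frac{1}{162 - 92551} = \frac{1}{-92389} = - \frac{1}{92389}$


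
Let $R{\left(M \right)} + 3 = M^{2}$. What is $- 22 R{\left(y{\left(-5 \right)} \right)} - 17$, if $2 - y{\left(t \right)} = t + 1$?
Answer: $-743$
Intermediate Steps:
$y{\left(t \right)} = 1 - t$ ($y{\left(t \right)} = 2 - \left(t + 1\right) = 2 - \left(1 + t\right) = 1 - t$)
$R{\left(M \right)} = -3 + M^{2}$
$- 22 R{\left(y{\left(-5 \right)} \right)} - 17 = - 22 \left(-3 + \left(1 - -5\right)^{2}\right) - 17 = - 22 \left(-3 + \left(1 + 5\right)^{2}\right) - 17 = - 22 \left(-3 + 6^{2}\right) - 17 = - 22 \left(-3 + 36\right) - 17 = \left(-22\right) 33 - 17 = -726 - 17 = -743$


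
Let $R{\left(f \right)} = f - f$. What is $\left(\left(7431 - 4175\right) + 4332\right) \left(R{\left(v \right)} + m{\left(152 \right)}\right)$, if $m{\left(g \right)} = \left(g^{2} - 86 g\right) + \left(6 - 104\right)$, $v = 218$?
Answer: $75379192$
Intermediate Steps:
$R{\left(f \right)} = 0$
$m{\left(g \right)} = -98 + g^{2} - 86 g$ ($m{\left(g \right)} = \left(g^{2} - 86 g\right) + \left(6 - 104\right) = \left(g^{2} - 86 g\right) - 98 = -98 + g^{2} - 86 g$)
$\left(\left(7431 - 4175\right) + 4332\right) \left(R{\left(v \right)} + m{\left(152 \right)}\right) = \left(\left(7431 - 4175\right) + 4332\right) \left(0 - \left(13170 - 23104\right)\right) = \left(3256 + 4332\right) \left(0 - -9934\right) = 7588 \left(0 + 9934\right) = 7588 \cdot 9934 = 75379192$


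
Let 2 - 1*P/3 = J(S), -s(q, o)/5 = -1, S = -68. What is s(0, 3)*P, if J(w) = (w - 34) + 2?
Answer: 1530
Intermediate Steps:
s(q, o) = 5 (s(q, o) = -5*(-1) = 5)
J(w) = -32 + w (J(w) = (-34 + w) + 2 = -32 + w)
P = 306 (P = 6 - 3*(-32 - 68) = 6 - 3*(-100) = 6 + 300 = 306)
s(0, 3)*P = 5*306 = 1530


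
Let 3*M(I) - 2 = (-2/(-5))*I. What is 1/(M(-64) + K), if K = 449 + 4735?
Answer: 15/77642 ≈ 0.00019319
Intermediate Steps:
M(I) = ⅔ + 2*I/15 (M(I) = ⅔ + ((-2/(-5))*I)/3 = ⅔ + ((-2*(-⅕))*I)/3 = ⅔ + (2*I/5)/3 = ⅔ + 2*I/15)
K = 5184
1/(M(-64) + K) = 1/((⅔ + (2/15)*(-64)) + 5184) = 1/((⅔ - 128/15) + 5184) = 1/(-118/15 + 5184) = 1/(77642/15) = 15/77642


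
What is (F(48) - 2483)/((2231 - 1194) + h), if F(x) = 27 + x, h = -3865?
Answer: 86/101 ≈ 0.85149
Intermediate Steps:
(F(48) - 2483)/((2231 - 1194) + h) = ((27 + 48) - 2483)/((2231 - 1194) - 3865) = (75 - 2483)/(1037 - 3865) = -2408/(-2828) = -2408*(-1/2828) = 86/101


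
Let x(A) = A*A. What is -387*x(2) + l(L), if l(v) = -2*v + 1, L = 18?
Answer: -1583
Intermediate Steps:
l(v) = 1 - 2*v
x(A) = A²
-387*x(2) + l(L) = -387*2² + (1 - 2*18) = -387*4 + (1 - 36) = -1548 - 35 = -1583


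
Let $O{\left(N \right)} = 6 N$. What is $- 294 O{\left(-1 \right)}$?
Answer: $1764$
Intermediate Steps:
$- 294 O{\left(-1 \right)} = - 294 \cdot 6 \left(-1\right) = \left(-294\right) \left(-6\right) = 1764$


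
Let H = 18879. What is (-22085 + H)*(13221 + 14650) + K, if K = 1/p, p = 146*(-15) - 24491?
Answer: -2384065440107/26681 ≈ -8.9354e+7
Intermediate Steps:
p = -26681 (p = -2190 - 24491 = -26681)
K = -1/26681 (K = 1/(-26681) = -1/26681 ≈ -3.7480e-5)
(-22085 + H)*(13221 + 14650) + K = (-22085 + 18879)*(13221 + 14650) - 1/26681 = -3206*27871 - 1/26681 = -89354426 - 1/26681 = -2384065440107/26681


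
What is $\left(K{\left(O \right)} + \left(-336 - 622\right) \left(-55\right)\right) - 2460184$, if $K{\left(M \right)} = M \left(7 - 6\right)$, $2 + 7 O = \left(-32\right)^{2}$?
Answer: $-2407348$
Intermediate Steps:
$O = 146$ ($O = - \frac{2}{7} + \frac{\left(-32\right)^{2}}{7} = - \frac{2}{7} + \frac{1}{7} \cdot 1024 = - \frac{2}{7} + \frac{1024}{7} = 146$)
$K{\left(M \right)} = M$ ($K{\left(M \right)} = M 1 = M$)
$\left(K{\left(O \right)} + \left(-336 - 622\right) \left(-55\right)\right) - 2460184 = \left(146 + \left(-336 - 622\right) \left(-55\right)\right) - 2460184 = \left(146 - -52690\right) - 2460184 = \left(146 + 52690\right) - 2460184 = 52836 - 2460184 = -2407348$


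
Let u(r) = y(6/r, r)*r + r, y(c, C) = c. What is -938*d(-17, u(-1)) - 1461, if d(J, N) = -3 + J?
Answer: 17299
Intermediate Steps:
u(r) = 6 + r (u(r) = (6/r)*r + r = 6 + r)
-938*d(-17, u(-1)) - 1461 = -938*(-3 - 17) - 1461 = -938*(-20) - 1461 = 18760 - 1461 = 17299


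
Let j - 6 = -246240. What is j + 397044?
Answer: 150810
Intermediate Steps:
j = -246234 (j = 6 - 246240 = -246234)
j + 397044 = -246234 + 397044 = 150810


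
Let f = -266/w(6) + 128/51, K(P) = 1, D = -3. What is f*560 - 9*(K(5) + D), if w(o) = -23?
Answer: 9266714/1173 ≈ 7900.0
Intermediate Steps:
f = 16510/1173 (f = -266/(-23) + 128/51 = -266*(-1/23) + 128*(1/51) = 266/23 + 128/51 = 16510/1173 ≈ 14.075)
f*560 - 9*(K(5) + D) = (16510/1173)*560 - 9*(1 - 3) = 9245600/1173 - 9*(-2) = 9245600/1173 + 18 = 9266714/1173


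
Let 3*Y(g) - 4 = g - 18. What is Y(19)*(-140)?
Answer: -700/3 ≈ -233.33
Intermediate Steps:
Y(g) = -14/3 + g/3 (Y(g) = 4/3 + (g - 18)/3 = 4/3 + (-18 + g)/3 = 4/3 + (-6 + g/3) = -14/3 + g/3)
Y(19)*(-140) = (-14/3 + (⅓)*19)*(-140) = (-14/3 + 19/3)*(-140) = (5/3)*(-140) = -700/3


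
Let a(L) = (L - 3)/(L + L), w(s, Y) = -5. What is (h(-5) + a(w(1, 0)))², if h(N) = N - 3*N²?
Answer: 156816/25 ≈ 6272.6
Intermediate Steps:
a(L) = (-3 + L)/(2*L) (a(L) = (-3 + L)/((2*L)) = (-3 + L)*(1/(2*L)) = (-3 + L)/(2*L))
(h(-5) + a(w(1, 0)))² = (-5*(1 - 3*(-5)) + (½)*(-3 - 5)/(-5))² = (-5*(1 + 15) + (½)*(-⅕)*(-8))² = (-5*16 + ⅘)² = (-80 + ⅘)² = (-396/5)² = 156816/25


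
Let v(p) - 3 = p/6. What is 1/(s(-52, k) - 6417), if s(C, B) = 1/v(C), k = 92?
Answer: -17/109092 ≈ -0.00015583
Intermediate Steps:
v(p) = 3 + p/6
s(C, B) = 1/(3 + C/6)
1/(s(-52, k) - 6417) = 1/(6/(18 - 52) - 6417) = 1/(6/(-34) - 6417) = 1/(6*(-1/34) - 6417) = 1/(-3/17 - 6417) = 1/(-109092/17) = -17/109092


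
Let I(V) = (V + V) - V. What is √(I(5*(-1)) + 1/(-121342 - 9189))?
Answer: 4*I*√5324490021/130531 ≈ 2.2361*I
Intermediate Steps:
I(V) = V (I(V) = 2*V - V = V)
√(I(5*(-1)) + 1/(-121342 - 9189)) = √(5*(-1) + 1/(-121342 - 9189)) = √(-5 + 1/(-130531)) = √(-5 - 1/130531) = √(-652656/130531) = 4*I*√5324490021/130531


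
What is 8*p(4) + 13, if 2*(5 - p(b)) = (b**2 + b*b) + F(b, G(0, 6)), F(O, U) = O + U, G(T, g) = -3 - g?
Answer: -55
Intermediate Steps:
p(b) = 19/2 - b**2 - b/2 (p(b) = 5 - ((b**2 + b*b) + (b + (-3 - 1*6)))/2 = 5 - ((b**2 + b**2) + (b + (-3 - 6)))/2 = 5 - (2*b**2 + (b - 9))/2 = 5 - (2*b**2 + (-9 + b))/2 = 5 - (-9 + b + 2*b**2)/2 = 5 + (9/2 - b**2 - b/2) = 19/2 - b**2 - b/2)
8*p(4) + 13 = 8*(19/2 - 1*4**2 - 1/2*4) + 13 = 8*(19/2 - 1*16 - 2) + 13 = 8*(19/2 - 16 - 2) + 13 = 8*(-17/2) + 13 = -68 + 13 = -55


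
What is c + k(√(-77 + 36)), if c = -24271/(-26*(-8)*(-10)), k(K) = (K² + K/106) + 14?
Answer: -2453/160 + I*√41/106 ≈ -15.331 + 0.060407*I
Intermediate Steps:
k(K) = 14 + K² + K/106 (k(K) = (K² + K/106) + 14 = 14 + K² + K/106)
c = 1867/160 (c = -24271/(208*(-10)) = -24271/(-2080) = -24271*(-1/2080) = 1867/160 ≈ 11.669)
c + k(√(-77 + 36)) = 1867/160 + (14 + (√(-77 + 36))² + √(-77 + 36)/106) = 1867/160 + (14 + (√(-41))² + √(-41)/106) = 1867/160 + (14 + (I*√41)² + (I*√41)/106) = 1867/160 + (14 - 41 + I*√41/106) = 1867/160 + (-27 + I*√41/106) = -2453/160 + I*√41/106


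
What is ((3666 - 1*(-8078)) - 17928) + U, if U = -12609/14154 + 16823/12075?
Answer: -50324704673/8138550 ≈ -6183.5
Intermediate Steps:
U = 4088527/8138550 (U = -12609*1/14154 + 16823*(1/12075) = -4203/4718 + 16823/12075 = 4088527/8138550 ≈ 0.50237)
((3666 - 1*(-8078)) - 17928) + U = ((3666 - 1*(-8078)) - 17928) + 4088527/8138550 = ((3666 + 8078) - 17928) + 4088527/8138550 = (11744 - 17928) + 4088527/8138550 = -6184 + 4088527/8138550 = -50324704673/8138550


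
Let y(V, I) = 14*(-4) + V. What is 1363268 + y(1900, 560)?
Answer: 1365112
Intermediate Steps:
y(V, I) = -56 + V
1363268 + y(1900, 560) = 1363268 + (-56 + 1900) = 1363268 + 1844 = 1365112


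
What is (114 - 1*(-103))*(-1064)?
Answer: -230888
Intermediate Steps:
(114 - 1*(-103))*(-1064) = (114 + 103)*(-1064) = 217*(-1064) = -230888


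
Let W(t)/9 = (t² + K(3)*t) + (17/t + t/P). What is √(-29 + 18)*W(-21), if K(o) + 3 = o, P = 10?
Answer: 275997*I*√11/70 ≈ 13077.0*I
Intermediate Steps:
K(o) = -3 + o
W(t) = 9*t² + 153/t + 9*t/10 (W(t) = 9*((t² + (-3 + 3)*t) + (17/t + t/10)) = 9*((t² + 0*t) + (17/t + t*(⅒))) = 9*((t² + 0) + (17/t + t/10)) = 9*(t² + (17/t + t/10)) = 9*(t² + 17/t + t/10) = 9*t² + 153/t + 9*t/10)
√(-29 + 18)*W(-21) = √(-29 + 18)*(9*(-21)² + 153/(-21) + (9/10)*(-21)) = √(-11)*(9*441 + 153*(-1/21) - 189/10) = (I*√11)*(3969 - 51/7 - 189/10) = (I*√11)*(275997/70) = 275997*I*√11/70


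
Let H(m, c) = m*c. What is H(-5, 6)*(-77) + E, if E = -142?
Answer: 2168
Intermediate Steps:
H(m, c) = c*m
H(-5, 6)*(-77) + E = (6*(-5))*(-77) - 142 = -30*(-77) - 142 = 2310 - 142 = 2168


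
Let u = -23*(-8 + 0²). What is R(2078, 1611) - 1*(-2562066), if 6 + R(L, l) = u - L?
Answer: 2560166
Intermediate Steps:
u = 184 (u = -23*(-8 + 0) = -23*(-8) = 184)
R(L, l) = 178 - L (R(L, l) = -6 + (184 - L) = 178 - L)
R(2078, 1611) - 1*(-2562066) = (178 - 1*2078) - 1*(-2562066) = (178 - 2078) + 2562066 = -1900 + 2562066 = 2560166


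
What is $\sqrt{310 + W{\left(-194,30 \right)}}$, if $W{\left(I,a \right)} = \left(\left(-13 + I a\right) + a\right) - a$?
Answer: $i \sqrt{5523} \approx 74.317 i$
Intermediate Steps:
$W{\left(I,a \right)} = -13 + I a$ ($W{\left(I,a \right)} = \left(-13 + a + I a\right) - a = -13 + I a$)
$\sqrt{310 + W{\left(-194,30 \right)}} = \sqrt{310 - 5833} = \sqrt{-5523} = i \sqrt{5523}$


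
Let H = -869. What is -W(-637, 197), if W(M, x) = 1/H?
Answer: 1/869 ≈ 0.0011507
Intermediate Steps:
W(M, x) = -1/869 (W(M, x) = 1/(-869) = -1/869)
-W(-637, 197) = -1*(-1/869) = 1/869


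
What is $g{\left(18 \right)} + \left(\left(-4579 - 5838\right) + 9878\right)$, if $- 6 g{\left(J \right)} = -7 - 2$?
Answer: $- \frac{1075}{2} \approx -537.5$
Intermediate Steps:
$g{\left(J \right)} = \frac{3}{2}$ ($g{\left(J \right)} = - \frac{-7 - 2}{6} = \left(- \frac{1}{6}\right) \left(-9\right) = \frac{3}{2}$)
$g{\left(18 \right)} + \left(\left(-4579 - 5838\right) + 9878\right) = \frac{3}{2} + \left(\left(-4579 - 5838\right) + 9878\right) = \frac{3}{2} + \left(-10417 + 9878\right) = \frac{3}{2} - 539 = - \frac{1075}{2}$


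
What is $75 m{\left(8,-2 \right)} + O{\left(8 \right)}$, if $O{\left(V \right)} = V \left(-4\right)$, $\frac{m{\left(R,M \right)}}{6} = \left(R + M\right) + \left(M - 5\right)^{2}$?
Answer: $24718$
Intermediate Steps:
$m{\left(R,M \right)} = 6 M + 6 R + 6 \left(-5 + M\right)^{2}$ ($m{\left(R,M \right)} = 6 \left(\left(R + M\right) + \left(M - 5\right)^{2}\right) = 6 \left(\left(M + R\right) + \left(-5 + M\right)^{2}\right) = 6 \left(M + R + \left(-5 + M\right)^{2}\right) = 6 M + 6 R + 6 \left(-5 + M\right)^{2}$)
$O{\left(V \right)} = - 4 V$
$75 m{\left(8,-2 \right)} + O{\left(8 \right)} = 75 \left(6 \left(-2\right) + 6 \cdot 8 + 6 \left(-5 - 2\right)^{2}\right) - 32 = 75 \left(-12 + 48 + 6 \left(-7\right)^{2}\right) - 32 = 75 \left(-12 + 48 + 6 \cdot 49\right) - 32 = 75 \left(-12 + 48 + 294\right) - 32 = 75 \cdot 330 - 32 = 24750 - 32 = 24718$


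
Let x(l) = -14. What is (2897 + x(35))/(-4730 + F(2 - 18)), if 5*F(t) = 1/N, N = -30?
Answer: -432450/709501 ≈ -0.60951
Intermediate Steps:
F(t) = -1/150 (F(t) = (1/5)/(-30) = (1/5)*(-1/30) = -1/150)
(2897 + x(35))/(-4730 + F(2 - 18)) = (2897 - 14)/(-4730 - 1/150) = 2883/(-709501/150) = 2883*(-150/709501) = -432450/709501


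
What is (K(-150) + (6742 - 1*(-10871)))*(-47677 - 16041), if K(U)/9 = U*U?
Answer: -14025160134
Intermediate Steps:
K(U) = 9*U² (K(U) = 9*(U*U) = 9*U²)
(K(-150) + (6742 - 1*(-10871)))*(-47677 - 16041) = (9*(-150)² + (6742 - 1*(-10871)))*(-47677 - 16041) = (9*22500 + (6742 + 10871))*(-63718) = (202500 + 17613)*(-63718) = 220113*(-63718) = -14025160134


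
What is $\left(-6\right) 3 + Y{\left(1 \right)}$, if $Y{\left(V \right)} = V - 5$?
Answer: $-22$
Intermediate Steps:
$Y{\left(V \right)} = -5 + V$
$\left(-6\right) 3 + Y{\left(1 \right)} = \left(-6\right) 3 + \left(-5 + 1\right) = -18 - 4 = -22$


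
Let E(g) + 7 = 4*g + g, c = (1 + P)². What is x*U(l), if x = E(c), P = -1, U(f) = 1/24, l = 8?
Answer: -7/24 ≈ -0.29167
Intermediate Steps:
U(f) = 1/24
c = 0 (c = (1 - 1)² = 0² = 0)
E(g) = -7 + 5*g (E(g) = -7 + (4*g + g) = -7 + 5*g)
x = -7 (x = -7 + 5*0 = -7 + 0 = -7)
x*U(l) = -7*1/24 = -7/24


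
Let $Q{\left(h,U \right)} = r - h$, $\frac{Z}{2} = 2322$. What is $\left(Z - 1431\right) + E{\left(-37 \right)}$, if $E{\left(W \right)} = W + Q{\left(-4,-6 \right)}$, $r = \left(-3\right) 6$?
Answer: $3162$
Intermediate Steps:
$Z = 4644$ ($Z = 2 \cdot 2322 = 4644$)
$r = -18$
$Q{\left(h,U \right)} = -18 - h$
$E{\left(W \right)} = -14 + W$ ($E{\left(W \right)} = W - 14 = -14 + W$)
$\left(Z - 1431\right) + E{\left(-37 \right)} = \left(4644 - 1431\right) - 51 = 3213 - 51 = 3162$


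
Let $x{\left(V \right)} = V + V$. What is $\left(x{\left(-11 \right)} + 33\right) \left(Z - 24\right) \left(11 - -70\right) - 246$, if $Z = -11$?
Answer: $-31431$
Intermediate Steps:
$x{\left(V \right)} = 2 V$
$\left(x{\left(-11 \right)} + 33\right) \left(Z - 24\right) \left(11 - -70\right) - 246 = \left(2 \left(-11\right) + 33\right) \left(-11 - 24\right) \left(11 - -70\right) - 246 = \left(-22 + 33\right) \left(-35\right) \left(11 + 70\right) - 246 = 11 \left(-35\right) 81 - 246 = \left(-385\right) 81 - 246 = -31185 - 246 = -31431$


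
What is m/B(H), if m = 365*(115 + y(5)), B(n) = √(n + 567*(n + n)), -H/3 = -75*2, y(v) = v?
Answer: 292*√2270/227 ≈ 61.287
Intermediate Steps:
H = 450 (H = -(-225)*2 = -3*(-150) = 450)
B(n) = √1135*√n (B(n) = √(n + 567*(2*n)) = √(n + 1134*n) = √(1135*n) = √1135*√n)
m = 43800 (m = 365*(115 + 5) = 365*120 = 43800)
m/B(H) = 43800/((√1135*√450)) = 43800/((√1135*(15*√2))) = 43800/((15*√2270)) = 43800*(√2270/34050) = 292*√2270/227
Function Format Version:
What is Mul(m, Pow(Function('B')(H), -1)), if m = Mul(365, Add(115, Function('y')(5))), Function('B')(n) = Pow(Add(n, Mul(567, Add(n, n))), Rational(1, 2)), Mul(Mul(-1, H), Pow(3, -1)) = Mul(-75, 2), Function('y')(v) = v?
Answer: Mul(Rational(292, 227), Pow(2270, Rational(1, 2))) ≈ 61.287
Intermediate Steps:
H = 450 (H = Mul(-3, Mul(-75, 2)) = Mul(-3, -150) = 450)
Function('B')(n) = Mul(Pow(1135, Rational(1, 2)), Pow(n, Rational(1, 2))) (Function('B')(n) = Pow(Add(n, Mul(567, Mul(2, n))), Rational(1, 2)) = Pow(Add(n, Mul(1134, n)), Rational(1, 2)) = Pow(Mul(1135, n), Rational(1, 2)) = Mul(Pow(1135, Rational(1, 2)), Pow(n, Rational(1, 2))))
m = 43800 (m = Mul(365, Add(115, 5)) = Mul(365, 120) = 43800)
Mul(m, Pow(Function('B')(H), -1)) = Mul(43800, Pow(Mul(Pow(1135, Rational(1, 2)), Pow(450, Rational(1, 2))), -1)) = Mul(43800, Pow(Mul(Pow(1135, Rational(1, 2)), Mul(15, Pow(2, Rational(1, 2)))), -1)) = Mul(43800, Pow(Mul(15, Pow(2270, Rational(1, 2))), -1)) = Mul(43800, Mul(Rational(1, 34050), Pow(2270, Rational(1, 2)))) = Mul(Rational(292, 227), Pow(2270, Rational(1, 2)))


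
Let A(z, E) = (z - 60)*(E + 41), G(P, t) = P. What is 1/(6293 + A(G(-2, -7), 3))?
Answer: 1/3565 ≈ 0.00028051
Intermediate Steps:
A(z, E) = (-60 + z)*(41 + E)
1/(6293 + A(G(-2, -7), 3)) = 1/(6293 + (-2460 - 60*3 + 41*(-2) + 3*(-2))) = 1/(6293 + (-2460 - 180 - 82 - 6)) = 1/(6293 - 2728) = 1/3565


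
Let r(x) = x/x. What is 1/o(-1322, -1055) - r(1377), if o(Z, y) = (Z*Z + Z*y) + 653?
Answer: -3143046/3143047 ≈ -1.0000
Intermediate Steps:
o(Z, y) = 653 + Z² + Z*y (o(Z, y) = (Z² + Z*y) + 653 = 653 + Z² + Z*y)
r(x) = 1
1/o(-1322, -1055) - r(1377) = 1/(653 + (-1322)² - 1322*(-1055)) - 1*1 = 1/(653 + 1747684 + 1394710) - 1 = 1/3143047 - 1 = -3143046/3143047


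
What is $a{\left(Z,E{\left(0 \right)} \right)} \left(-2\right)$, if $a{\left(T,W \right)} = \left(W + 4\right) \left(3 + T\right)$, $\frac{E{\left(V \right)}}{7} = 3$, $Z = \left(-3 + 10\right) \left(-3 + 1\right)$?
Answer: $550$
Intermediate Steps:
$Z = -14$ ($Z = 7 \left(-2\right) = -14$)
$E{\left(V \right)} = 21$ ($E{\left(V \right)} = 7 \cdot 3 = 21$)
$a{\left(T,W \right)} = \left(3 + T\right) \left(4 + W\right)$ ($a{\left(T,W \right)} = \left(4 + W\right) \left(3 + T\right) = \left(3 + T\right) \left(4 + W\right)$)
$a{\left(Z,E{\left(0 \right)} \right)} \left(-2\right) = \left(12 + 3 \cdot 21 + 4 \left(-14\right) - 294\right) \left(-2\right) = \left(12 + 63 - 56 - 294\right) \left(-2\right) = \left(-275\right) \left(-2\right) = 550$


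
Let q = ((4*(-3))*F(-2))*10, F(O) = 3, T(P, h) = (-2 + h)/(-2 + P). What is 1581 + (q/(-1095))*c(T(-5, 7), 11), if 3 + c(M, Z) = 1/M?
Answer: 576537/365 ≈ 1579.6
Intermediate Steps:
T(P, h) = (-2 + h)/(-2 + P)
c(M, Z) = -3 + 1/M
q = -360 (q = ((4*(-3))*3)*10 = -12*3*10 = -36*10 = -360)
1581 + (q/(-1095))*c(T(-5, 7), 11) = 1581 + (-360/(-1095))*(-3 + 1/((-2 + 7)/(-2 - 5))) = 1581 + (-360*(-1/1095))*(-3 + 1/(5/(-7))) = 1581 + 24*(-3 + 1/(-1/7*5))/73 = 1581 + 24*(-3 + 1/(-5/7))/73 = 1581 + 24*(-3 - 7/5)/73 = 1581 + (24/73)*(-22/5) = 1581 - 528/365 = 576537/365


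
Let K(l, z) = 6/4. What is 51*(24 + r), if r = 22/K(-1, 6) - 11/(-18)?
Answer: 12019/6 ≈ 2003.2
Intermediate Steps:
K(l, z) = 3/2 (K(l, z) = 6*(¼) = 3/2)
r = 275/18 (r = 22/(3/2) - 11/(-18) = 22*(⅔) - 11*(-1/18) = 44/3 + 11/18 = 275/18 ≈ 15.278)
51*(24 + r) = 51*(24 + 275/18) = 51*(707/18) = 12019/6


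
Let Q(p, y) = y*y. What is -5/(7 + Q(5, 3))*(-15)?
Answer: 75/16 ≈ 4.6875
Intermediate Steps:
Q(p, y) = y²
-5/(7 + Q(5, 3))*(-15) = -5/(7 + 3²)*(-15) = -5/(7 + 9)*(-15) = -5/16*(-15) = 75/16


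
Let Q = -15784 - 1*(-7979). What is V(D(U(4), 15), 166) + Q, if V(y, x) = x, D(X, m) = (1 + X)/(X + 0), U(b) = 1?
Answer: -7639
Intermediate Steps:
D(X, m) = (1 + X)/X
Q = -7805 (Q = -15784 + 7979 = -7805)
V(D(U(4), 15), 166) + Q = 166 - 7805 = -7639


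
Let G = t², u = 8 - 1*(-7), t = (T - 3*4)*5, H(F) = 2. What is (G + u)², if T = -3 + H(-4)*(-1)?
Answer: 52417600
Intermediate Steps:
T = -5 (T = -3 + 2*(-1) = -3 - 2 = -5)
t = -85 (t = (-5 - 3*4)*5 = (-5 - 12)*5 = -17*5 = -85)
u = 15 (u = 8 + 7 = 15)
G = 7225 (G = (-85)² = 7225)
(G + u)² = (7225 + 15)² = 7240² = 52417600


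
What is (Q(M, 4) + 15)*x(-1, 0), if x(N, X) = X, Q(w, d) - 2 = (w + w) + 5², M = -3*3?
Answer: 0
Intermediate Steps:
M = -9
Q(w, d) = 27 + 2*w (Q(w, d) = 2 + ((w + w) + 5²) = 2 + (2*w + 25) = 2 + (25 + 2*w) = 27 + 2*w)
(Q(M, 4) + 15)*x(-1, 0) = ((27 + 2*(-9)) + 15)*0 = ((27 - 18) + 15)*0 = (9 + 15)*0 = 24*0 = 0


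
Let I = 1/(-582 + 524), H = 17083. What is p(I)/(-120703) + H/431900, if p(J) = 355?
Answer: 1908644849/52131625700 ≈ 0.036612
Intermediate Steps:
I = -1/58 (I = 1/(-58) = -1/58 ≈ -0.017241)
p(I)/(-120703) + H/431900 = 355/(-120703) + 17083/431900 = 355*(-1/120703) + 17083*(1/431900) = -355/120703 + 17083/431900 = 1908644849/52131625700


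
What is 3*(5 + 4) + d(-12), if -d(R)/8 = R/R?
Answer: 19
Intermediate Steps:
d(R) = -8 (d(R) = -8*R/R = -8*1 = -8)
3*(5 + 4) + d(-12) = 3*(5 + 4) - 8 = 3*9 - 8 = 27 - 8 = 19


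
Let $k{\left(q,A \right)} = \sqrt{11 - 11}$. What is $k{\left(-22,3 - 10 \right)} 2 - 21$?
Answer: $-21$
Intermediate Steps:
$k{\left(q,A \right)} = 0$ ($k{\left(q,A \right)} = \sqrt{0} = 0$)
$k{\left(-22,3 - 10 \right)} 2 - 21 = 0 \cdot 2 - 21 = 0 - 21 = -21$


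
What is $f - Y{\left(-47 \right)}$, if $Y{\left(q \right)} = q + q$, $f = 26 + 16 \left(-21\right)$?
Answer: $-216$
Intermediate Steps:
$f = -310$ ($f = 26 - 336 = -310$)
$Y{\left(q \right)} = 2 q$
$f - Y{\left(-47 \right)} = -310 - 2 \left(-47\right) = -310 - -94 = -310 + 94 = -216$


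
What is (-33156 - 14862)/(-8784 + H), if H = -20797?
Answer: 48018/29581 ≈ 1.6233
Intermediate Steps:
(-33156 - 14862)/(-8784 + H) = (-33156 - 14862)/(-8784 - 20797) = -48018/(-29581) = -48018*(-1/29581) = 48018/29581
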